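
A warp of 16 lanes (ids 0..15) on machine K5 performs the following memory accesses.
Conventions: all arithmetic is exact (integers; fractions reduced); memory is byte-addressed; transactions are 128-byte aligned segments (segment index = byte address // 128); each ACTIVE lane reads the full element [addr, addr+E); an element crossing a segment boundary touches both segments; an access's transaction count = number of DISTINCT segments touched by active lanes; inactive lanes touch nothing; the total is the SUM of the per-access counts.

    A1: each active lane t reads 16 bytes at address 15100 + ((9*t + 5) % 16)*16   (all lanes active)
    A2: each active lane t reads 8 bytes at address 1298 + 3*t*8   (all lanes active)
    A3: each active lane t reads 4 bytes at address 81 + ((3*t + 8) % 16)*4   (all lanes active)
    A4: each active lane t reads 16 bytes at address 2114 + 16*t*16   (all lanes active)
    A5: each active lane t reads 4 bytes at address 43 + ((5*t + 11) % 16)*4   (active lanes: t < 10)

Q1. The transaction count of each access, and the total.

A1: 3 transactions
A2: 4 transactions
A3: 2 transactions
A4: 16 transactions
A5: 1 transaction

Answer: 3,4,2,16,1; total 26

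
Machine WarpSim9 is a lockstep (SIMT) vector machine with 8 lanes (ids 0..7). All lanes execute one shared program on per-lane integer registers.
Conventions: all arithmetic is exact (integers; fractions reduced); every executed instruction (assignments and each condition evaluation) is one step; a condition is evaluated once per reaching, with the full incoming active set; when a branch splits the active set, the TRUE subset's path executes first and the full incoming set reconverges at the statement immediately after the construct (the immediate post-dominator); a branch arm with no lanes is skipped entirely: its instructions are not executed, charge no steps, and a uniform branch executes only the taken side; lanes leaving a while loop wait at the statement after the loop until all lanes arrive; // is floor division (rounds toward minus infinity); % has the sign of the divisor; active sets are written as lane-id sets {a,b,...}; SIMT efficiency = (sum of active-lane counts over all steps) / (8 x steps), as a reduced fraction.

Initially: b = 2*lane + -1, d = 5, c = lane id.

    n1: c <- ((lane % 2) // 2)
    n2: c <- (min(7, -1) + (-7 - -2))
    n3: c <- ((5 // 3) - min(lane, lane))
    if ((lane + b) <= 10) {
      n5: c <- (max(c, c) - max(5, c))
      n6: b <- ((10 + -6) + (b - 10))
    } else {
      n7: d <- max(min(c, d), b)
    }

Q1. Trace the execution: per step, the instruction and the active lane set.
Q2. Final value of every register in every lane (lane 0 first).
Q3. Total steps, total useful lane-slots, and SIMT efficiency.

step 0: c <- ((lane % 2) // 2)       {0,1,2,3,4,5,6,7}
step 1: c <- (min(7, -1) + (-7 - -2)) {0,1,2,3,4,5,6,7}
step 2: c <- ((5 // 3) - min(lane, lane)) {0,1,2,3,4,5,6,7}
step 3: eval ((lane + b) <= 10)      {0,1,2,3,4,5,6,7}
step 4: c <- (max(c, c) - max(5, c)) {0,1,2,3}
step 5: b <- ((10 + -6) + (b - 10))  {0,1,2,3}
step 6: d <- max(min(c, d), b)       {4,5,6,7}

Answer: 7 steps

b: -7,-5,-3,-1,7,9,11,13
d: 5,5,5,5,7,9,11,13
c: -4,-5,-6,-7,-3,-4,-5,-6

steps = 7; useful = 44; efficiency = 44/56 = 11/14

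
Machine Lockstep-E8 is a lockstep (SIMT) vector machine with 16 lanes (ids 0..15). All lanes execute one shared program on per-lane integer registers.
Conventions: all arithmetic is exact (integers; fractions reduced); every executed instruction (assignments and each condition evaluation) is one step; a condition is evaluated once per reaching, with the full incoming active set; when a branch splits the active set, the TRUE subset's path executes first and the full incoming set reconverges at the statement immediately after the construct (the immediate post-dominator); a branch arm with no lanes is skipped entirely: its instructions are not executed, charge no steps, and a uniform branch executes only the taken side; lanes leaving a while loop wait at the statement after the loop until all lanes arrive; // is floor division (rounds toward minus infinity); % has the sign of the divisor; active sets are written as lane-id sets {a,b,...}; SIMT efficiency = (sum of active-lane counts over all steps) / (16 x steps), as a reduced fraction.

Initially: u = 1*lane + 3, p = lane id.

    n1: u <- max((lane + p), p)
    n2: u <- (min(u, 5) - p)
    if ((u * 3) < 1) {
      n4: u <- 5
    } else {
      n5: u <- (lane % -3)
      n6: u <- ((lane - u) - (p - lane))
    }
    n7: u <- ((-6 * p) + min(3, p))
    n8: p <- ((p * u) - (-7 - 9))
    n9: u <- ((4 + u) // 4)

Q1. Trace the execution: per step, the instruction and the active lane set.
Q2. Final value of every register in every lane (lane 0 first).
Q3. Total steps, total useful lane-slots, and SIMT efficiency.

step 0: u <- max((lane + p), p)      {0,1,2,3,4,5,6,7,8,9,10,11,12,13,14,15}
step 1: u <- (min(u, 5) - p)         {0,1,2,3,4,5,6,7,8,9,10,11,12,13,14,15}
step 2: eval ((u * 3) < 1)           {0,1,2,3,4,5,6,7,8,9,10,11,12,13,14,15}
step 3: u <- 5                       {0,5,6,7,8,9,10,11,12,13,14,15}
step 4: u <- (lane % -3)             {1,2,3,4}
step 5: u <- ((lane - u) - (p - lane)) {1,2,3,4}
step 6: u <- ((-6 * p) + min(3, p))  {0,1,2,3,4,5,6,7,8,9,10,11,12,13,14,15}
step 7: p <- ((p * u) - (-7 - 9))    {0,1,2,3,4,5,6,7,8,9,10,11,12,13,14,15}
step 8: u <- ((4 + u) // 4)          {0,1,2,3,4,5,6,7,8,9,10,11,12,13,14,15}

Answer: 9 steps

u: 1,-1,-2,-3,-5,-6,-8,-9,-11,-12,-14,-15,-17,-18,-20,-21
p: 16,11,-4,-29,-68,-119,-182,-257,-344,-443,-554,-677,-812,-959,-1118,-1289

steps = 9; useful = 116; efficiency = 116/144 = 29/36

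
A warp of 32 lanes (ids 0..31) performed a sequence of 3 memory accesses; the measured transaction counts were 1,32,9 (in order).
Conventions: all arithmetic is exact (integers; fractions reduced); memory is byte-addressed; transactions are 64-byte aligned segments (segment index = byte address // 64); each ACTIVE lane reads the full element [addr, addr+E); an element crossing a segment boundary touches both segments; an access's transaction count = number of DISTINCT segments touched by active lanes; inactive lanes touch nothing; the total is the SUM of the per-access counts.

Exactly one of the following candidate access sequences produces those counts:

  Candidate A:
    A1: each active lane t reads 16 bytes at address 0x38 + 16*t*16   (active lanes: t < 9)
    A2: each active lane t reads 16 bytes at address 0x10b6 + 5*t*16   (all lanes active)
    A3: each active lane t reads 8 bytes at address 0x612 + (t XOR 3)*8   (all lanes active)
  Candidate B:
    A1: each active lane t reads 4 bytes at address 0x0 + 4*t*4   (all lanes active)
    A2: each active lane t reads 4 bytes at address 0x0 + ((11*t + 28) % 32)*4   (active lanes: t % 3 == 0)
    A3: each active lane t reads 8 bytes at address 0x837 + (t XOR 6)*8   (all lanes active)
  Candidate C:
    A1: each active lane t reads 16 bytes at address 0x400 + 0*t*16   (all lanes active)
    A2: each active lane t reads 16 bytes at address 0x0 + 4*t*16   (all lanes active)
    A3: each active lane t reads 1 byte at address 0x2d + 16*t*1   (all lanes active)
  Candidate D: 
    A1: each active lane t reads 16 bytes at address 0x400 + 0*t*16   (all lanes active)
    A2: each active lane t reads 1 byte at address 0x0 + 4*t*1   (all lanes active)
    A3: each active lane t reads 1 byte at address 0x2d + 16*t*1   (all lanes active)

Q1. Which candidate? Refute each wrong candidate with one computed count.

A: A1 gives 18 transactions, not 1
B: A1 gives 8 transactions, not 1
D: A2 gives 2 transactions, not 32
C: all counts match (1,32,9)

Answer: C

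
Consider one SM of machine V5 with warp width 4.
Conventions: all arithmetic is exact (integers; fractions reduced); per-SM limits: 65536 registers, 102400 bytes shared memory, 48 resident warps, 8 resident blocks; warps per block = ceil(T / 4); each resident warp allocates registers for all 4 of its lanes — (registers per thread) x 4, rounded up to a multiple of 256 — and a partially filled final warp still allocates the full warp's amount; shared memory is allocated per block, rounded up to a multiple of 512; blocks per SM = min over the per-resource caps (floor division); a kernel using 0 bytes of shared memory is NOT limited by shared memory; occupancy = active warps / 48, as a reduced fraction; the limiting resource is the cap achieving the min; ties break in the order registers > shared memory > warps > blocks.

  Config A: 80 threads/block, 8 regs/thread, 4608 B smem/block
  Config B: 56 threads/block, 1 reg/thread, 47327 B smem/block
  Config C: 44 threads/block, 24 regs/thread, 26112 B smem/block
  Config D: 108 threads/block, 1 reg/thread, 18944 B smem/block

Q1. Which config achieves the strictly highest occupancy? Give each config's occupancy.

occupancies: A 5/6, B 7/12, C 11/16, D 9/16

Answer: A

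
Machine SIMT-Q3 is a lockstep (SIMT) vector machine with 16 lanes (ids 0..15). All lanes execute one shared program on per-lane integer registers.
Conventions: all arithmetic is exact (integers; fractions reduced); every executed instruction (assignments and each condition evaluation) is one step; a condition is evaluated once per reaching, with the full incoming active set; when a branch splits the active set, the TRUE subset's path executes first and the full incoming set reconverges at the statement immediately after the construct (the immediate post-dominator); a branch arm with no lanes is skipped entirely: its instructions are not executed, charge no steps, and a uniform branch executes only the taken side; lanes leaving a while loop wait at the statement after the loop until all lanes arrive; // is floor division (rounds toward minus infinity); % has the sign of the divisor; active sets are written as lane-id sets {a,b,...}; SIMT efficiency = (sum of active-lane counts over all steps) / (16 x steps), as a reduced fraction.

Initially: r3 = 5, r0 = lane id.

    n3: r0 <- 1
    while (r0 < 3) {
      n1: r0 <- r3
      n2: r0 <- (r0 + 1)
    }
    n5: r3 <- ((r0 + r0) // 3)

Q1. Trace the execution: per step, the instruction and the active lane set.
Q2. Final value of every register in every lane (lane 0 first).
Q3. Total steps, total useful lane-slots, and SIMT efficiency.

step 0: r0 <- 1                      {0,1,2,3,4,5,6,7,8,9,10,11,12,13,14,15}
step 1: eval (r0 < 3)                {0,1,2,3,4,5,6,7,8,9,10,11,12,13,14,15}
step 2: r0 <- r3                     {0,1,2,3,4,5,6,7,8,9,10,11,12,13,14,15}
step 3: r0 <- (r0 + 1)               {0,1,2,3,4,5,6,7,8,9,10,11,12,13,14,15}
step 4: eval (r0 < 3)                {0,1,2,3,4,5,6,7,8,9,10,11,12,13,14,15}
step 5: r3 <- ((r0 + r0) // 3)       {0,1,2,3,4,5,6,7,8,9,10,11,12,13,14,15}

Answer: 6 steps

r3: 4,4,4,4,4,4,4,4,4,4,4,4,4,4,4,4
r0: 6,6,6,6,6,6,6,6,6,6,6,6,6,6,6,6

steps = 6; useful = 96; efficiency = 96/96 = 1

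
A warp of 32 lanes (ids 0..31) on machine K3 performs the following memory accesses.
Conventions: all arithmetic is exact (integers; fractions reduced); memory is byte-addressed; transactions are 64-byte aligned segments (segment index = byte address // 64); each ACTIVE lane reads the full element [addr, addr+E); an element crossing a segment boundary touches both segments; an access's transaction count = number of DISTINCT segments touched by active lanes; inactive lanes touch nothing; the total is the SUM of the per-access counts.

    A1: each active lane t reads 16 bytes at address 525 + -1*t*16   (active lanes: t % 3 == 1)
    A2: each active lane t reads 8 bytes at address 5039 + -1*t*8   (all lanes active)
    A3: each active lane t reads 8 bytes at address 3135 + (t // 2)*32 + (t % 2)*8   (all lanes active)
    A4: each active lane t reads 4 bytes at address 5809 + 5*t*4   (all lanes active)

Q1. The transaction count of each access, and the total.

A1: 9 transactions
A2: 5 transactions
A3: 9 transactions
A4: 11 transactions

Answer: 9,5,9,11; total 34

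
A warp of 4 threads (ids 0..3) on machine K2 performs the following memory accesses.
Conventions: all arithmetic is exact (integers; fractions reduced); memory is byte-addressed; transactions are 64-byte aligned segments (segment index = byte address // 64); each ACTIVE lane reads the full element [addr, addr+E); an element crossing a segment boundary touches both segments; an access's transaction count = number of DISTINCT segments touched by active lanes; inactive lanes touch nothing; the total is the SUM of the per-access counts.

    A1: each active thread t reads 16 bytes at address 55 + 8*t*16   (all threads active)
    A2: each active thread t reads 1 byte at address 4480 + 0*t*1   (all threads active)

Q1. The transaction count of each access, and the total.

A1: 8 transactions
A2: 1 transaction

Answer: 8,1; total 9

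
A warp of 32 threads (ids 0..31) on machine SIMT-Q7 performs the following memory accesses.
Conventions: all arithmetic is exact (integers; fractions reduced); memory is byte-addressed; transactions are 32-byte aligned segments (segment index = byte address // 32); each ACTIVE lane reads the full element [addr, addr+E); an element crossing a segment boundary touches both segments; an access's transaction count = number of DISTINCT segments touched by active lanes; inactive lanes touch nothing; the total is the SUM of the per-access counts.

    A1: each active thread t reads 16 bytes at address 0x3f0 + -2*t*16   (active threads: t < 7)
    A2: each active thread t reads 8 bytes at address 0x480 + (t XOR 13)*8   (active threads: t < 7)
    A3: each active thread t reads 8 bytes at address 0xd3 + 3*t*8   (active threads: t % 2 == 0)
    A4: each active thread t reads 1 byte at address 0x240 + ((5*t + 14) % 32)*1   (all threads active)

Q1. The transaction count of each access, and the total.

A1: 7 transactions
A2: 2 transactions
A3: 16 transactions
A4: 1 transaction

Answer: 7,2,16,1; total 26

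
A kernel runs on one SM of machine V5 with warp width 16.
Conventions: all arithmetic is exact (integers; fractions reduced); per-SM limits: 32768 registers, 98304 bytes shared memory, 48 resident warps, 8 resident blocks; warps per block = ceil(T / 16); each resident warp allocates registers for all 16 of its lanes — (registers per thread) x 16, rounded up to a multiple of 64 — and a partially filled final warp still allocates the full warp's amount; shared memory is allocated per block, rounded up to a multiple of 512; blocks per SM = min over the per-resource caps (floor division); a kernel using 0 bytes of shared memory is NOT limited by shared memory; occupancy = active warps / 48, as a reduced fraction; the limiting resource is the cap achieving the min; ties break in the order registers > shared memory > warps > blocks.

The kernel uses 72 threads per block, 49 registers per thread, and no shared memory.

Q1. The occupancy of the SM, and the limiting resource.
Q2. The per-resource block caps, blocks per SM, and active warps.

Answer: occupancy 35/48, limited by registers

registers: 7 blocks
shared memory: no limit (kernel uses none)
warps: 9 blocks
blocks: 8 blocks

Answer: 7 blocks, 35 active warps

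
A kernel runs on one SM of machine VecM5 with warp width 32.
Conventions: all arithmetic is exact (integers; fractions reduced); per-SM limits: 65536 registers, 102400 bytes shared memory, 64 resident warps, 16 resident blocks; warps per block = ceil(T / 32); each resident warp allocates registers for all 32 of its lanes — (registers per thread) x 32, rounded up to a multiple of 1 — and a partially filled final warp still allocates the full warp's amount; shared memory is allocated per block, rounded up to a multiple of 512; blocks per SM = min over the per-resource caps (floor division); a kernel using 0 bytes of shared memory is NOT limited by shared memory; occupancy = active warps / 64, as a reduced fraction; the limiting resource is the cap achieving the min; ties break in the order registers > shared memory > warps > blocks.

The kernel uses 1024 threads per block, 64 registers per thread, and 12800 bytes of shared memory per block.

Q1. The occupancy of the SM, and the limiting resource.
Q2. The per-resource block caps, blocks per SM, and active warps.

Answer: occupancy 1/2, limited by registers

registers: 1 block
shared memory: 8 blocks
warps: 2 blocks
blocks: 16 blocks

Answer: 1 block, 32 active warps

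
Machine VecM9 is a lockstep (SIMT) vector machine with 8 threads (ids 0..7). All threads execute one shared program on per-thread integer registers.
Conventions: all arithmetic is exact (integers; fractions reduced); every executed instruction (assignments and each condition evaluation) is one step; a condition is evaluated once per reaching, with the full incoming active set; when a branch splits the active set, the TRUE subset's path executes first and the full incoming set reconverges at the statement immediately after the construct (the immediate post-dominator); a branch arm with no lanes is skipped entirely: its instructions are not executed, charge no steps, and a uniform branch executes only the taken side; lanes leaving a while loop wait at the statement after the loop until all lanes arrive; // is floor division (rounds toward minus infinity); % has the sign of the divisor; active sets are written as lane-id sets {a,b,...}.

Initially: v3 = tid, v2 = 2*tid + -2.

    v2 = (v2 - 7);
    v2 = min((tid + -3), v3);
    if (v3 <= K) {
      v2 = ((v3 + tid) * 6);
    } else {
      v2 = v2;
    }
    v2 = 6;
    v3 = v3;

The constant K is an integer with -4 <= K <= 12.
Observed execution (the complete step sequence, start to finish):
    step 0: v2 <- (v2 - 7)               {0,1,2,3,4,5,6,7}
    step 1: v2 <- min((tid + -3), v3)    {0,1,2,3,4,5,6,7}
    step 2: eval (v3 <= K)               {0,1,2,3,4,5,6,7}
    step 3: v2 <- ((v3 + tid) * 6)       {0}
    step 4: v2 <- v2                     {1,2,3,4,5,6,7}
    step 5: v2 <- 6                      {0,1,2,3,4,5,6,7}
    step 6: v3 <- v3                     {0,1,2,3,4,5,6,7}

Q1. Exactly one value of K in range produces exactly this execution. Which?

Answer: K = 0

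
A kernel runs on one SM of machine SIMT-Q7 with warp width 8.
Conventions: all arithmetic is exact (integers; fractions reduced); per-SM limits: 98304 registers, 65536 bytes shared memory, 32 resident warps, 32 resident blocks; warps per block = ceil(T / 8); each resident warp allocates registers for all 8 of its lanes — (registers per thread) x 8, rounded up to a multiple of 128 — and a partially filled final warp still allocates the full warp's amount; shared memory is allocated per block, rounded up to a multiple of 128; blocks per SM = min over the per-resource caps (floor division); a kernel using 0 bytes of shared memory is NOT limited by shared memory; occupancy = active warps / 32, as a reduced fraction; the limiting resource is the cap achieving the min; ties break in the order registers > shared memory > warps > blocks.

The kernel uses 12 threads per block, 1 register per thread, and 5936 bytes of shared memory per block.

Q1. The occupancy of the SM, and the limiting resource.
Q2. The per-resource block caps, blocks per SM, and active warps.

Answer: occupancy 5/8, limited by shared memory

registers: 384 blocks
shared memory: 10 blocks
warps: 16 blocks
blocks: 32 blocks

Answer: 10 blocks, 20 active warps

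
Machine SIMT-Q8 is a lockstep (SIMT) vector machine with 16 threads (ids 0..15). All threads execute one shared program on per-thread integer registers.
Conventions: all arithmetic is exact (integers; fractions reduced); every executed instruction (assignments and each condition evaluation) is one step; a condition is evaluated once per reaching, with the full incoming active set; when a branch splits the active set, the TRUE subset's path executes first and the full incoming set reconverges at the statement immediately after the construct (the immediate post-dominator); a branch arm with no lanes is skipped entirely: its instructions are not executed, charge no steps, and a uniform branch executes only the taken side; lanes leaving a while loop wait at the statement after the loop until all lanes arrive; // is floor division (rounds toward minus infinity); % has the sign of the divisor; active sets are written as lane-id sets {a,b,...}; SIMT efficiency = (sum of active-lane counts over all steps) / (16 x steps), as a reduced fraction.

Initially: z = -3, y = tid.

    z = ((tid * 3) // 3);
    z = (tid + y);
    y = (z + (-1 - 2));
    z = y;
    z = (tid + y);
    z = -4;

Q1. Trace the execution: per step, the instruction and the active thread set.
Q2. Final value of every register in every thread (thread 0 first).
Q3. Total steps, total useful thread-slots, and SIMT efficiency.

step 0: z <- ((tid * 3) // 3)        {0,1,2,3,4,5,6,7,8,9,10,11,12,13,14,15}
step 1: z <- (tid + y)               {0,1,2,3,4,5,6,7,8,9,10,11,12,13,14,15}
step 2: y <- (z + (-1 - 2))          {0,1,2,3,4,5,6,7,8,9,10,11,12,13,14,15}
step 3: z <- y                       {0,1,2,3,4,5,6,7,8,9,10,11,12,13,14,15}
step 4: z <- (tid + y)               {0,1,2,3,4,5,6,7,8,9,10,11,12,13,14,15}
step 5: z <- -4                      {0,1,2,3,4,5,6,7,8,9,10,11,12,13,14,15}

Answer: 6 steps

z: -4,-4,-4,-4,-4,-4,-4,-4,-4,-4,-4,-4,-4,-4,-4,-4
y: -3,-1,1,3,5,7,9,11,13,15,17,19,21,23,25,27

steps = 6; useful = 96; efficiency = 96/96 = 1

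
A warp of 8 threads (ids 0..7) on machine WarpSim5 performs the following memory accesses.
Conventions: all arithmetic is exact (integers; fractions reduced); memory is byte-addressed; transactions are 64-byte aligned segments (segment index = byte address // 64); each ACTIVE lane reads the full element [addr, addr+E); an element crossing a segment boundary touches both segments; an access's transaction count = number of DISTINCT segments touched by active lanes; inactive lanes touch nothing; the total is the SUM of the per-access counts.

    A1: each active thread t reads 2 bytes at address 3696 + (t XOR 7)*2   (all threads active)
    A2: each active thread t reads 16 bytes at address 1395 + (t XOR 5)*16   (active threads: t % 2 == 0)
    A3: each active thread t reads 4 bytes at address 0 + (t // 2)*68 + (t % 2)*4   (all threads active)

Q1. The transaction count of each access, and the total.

A1: 1 transaction
A2: 2 transactions
A3: 4 transactions

Answer: 1,2,4; total 7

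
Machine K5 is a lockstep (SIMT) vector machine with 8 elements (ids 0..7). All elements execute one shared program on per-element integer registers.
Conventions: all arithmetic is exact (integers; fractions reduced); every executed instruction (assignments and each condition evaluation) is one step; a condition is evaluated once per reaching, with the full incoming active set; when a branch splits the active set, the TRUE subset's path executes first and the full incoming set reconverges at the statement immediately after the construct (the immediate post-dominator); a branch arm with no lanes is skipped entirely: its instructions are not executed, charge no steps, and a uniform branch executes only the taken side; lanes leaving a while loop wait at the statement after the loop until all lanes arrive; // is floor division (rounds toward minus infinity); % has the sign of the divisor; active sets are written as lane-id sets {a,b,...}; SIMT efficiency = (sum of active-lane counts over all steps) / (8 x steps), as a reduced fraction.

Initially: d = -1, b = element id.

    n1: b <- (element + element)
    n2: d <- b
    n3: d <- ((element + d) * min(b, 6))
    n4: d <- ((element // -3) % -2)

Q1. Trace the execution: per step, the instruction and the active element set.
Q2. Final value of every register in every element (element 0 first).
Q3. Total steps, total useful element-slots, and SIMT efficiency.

step 0: b <- (element + element)     {0,1,2,3,4,5,6,7}
step 1: d <- b                       {0,1,2,3,4,5,6,7}
step 2: d <- ((element + d) * min(b, 6)) {0,1,2,3,4,5,6,7}
step 3: d <- ((element // -3) % -2)  {0,1,2,3,4,5,6,7}

Answer: 4 steps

d: 0,-1,-1,-1,0,0,0,-1
b: 0,2,4,6,8,10,12,14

steps = 4; useful = 32; efficiency = 32/32 = 1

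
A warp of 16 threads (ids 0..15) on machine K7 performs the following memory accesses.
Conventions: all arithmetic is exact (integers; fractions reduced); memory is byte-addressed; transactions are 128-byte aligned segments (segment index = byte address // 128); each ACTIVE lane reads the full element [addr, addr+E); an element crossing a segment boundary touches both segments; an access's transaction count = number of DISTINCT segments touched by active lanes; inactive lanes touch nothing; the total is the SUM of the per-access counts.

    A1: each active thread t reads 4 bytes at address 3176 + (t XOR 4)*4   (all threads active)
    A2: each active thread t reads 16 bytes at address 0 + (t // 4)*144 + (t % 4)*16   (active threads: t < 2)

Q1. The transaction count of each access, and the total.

A1: 2 transactions
A2: 1 transaction

Answer: 2,1; total 3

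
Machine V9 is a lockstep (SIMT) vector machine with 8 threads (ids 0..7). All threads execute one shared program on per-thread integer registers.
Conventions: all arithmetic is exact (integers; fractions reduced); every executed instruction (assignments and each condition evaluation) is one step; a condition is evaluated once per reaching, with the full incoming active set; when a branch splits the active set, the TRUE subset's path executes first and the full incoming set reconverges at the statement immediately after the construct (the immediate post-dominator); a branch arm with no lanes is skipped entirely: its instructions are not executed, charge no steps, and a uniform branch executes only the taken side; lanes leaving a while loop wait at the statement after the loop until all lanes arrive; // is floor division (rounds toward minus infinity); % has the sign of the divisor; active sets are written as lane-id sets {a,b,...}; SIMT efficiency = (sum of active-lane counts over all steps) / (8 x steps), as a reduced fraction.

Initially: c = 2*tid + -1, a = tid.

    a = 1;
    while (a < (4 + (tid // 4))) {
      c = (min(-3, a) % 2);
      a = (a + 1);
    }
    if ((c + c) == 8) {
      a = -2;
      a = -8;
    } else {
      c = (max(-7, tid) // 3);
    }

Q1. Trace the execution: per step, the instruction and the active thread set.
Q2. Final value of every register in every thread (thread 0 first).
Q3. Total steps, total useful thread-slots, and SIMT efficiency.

step 0: a <- 1                       {0,1,2,3,4,5,6,7}
step 1: eval (a < (4 + (tid // 4)))  {0,1,2,3,4,5,6,7}
step 2: c <- (min(-3, a) % 2)        {0,1,2,3,4,5,6,7}
step 3: a <- (a + 1)                 {0,1,2,3,4,5,6,7}
step 4: eval (a < (4 + (tid // 4)))  {0,1,2,3,4,5,6,7}
step 5: c <- (min(-3, a) % 2)        {0,1,2,3,4,5,6,7}
step 6: a <- (a + 1)                 {0,1,2,3,4,5,6,7}
step 7: eval (a < (4 + (tid // 4)))  {0,1,2,3,4,5,6,7}
step 8: c <- (min(-3, a) % 2)        {0,1,2,3,4,5,6,7}
step 9: a <- (a + 1)                 {0,1,2,3,4,5,6,7}
step 10: eval (a < (4 + (tid // 4)))  {0,1,2,3,4,5,6,7}
step 11: c <- (min(-3, a) % 2)        {4,5,6,7}
step 12: a <- (a + 1)                 {4,5,6,7}
step 13: eval (a < (4 + (tid // 4)))  {4,5,6,7}
step 14: eval ((c + c) == 8)          {0,1,2,3,4,5,6,7}
step 15: c <- (max(-7, tid) // 3)     {0,1,2,3,4,5,6,7}

Answer: 16 steps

c: 0,0,0,1,1,1,2,2
a: 4,4,4,4,5,5,5,5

steps = 16; useful = 116; efficiency = 116/128 = 29/32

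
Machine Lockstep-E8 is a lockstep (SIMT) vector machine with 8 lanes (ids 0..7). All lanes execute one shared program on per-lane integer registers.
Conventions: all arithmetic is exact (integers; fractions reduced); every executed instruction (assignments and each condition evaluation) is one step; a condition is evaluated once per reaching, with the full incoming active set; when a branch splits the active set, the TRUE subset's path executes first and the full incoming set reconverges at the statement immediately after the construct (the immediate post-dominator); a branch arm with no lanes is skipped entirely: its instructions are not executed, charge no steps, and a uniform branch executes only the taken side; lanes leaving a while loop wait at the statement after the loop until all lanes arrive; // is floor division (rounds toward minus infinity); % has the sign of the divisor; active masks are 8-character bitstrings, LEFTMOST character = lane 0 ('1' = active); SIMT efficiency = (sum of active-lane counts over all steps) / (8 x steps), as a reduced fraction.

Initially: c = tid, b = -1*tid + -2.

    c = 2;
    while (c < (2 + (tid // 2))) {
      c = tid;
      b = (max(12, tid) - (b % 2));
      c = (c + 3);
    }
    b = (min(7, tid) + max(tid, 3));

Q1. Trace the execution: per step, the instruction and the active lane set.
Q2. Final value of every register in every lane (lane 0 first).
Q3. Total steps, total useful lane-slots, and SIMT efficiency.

step 0: c <- 2                       11111111
step 1: eval (c < (2 + (tid // 2)))  11111111
step 2: c <- tid                     00111111
step 3: b <- (max(12, tid) - (b % 2)) 00111111
step 4: c <- (c + 3)                 00111111
step 5: eval (c < (2 + (tid // 2)))  00111111
step 6: b <- (min(7, tid) + max(tid, 3)) 11111111

Answer: 7 steps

c: 2,2,5,6,7,8,9,10
b: 3,4,5,6,8,10,12,14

steps = 7; useful = 48; efficiency = 48/56 = 6/7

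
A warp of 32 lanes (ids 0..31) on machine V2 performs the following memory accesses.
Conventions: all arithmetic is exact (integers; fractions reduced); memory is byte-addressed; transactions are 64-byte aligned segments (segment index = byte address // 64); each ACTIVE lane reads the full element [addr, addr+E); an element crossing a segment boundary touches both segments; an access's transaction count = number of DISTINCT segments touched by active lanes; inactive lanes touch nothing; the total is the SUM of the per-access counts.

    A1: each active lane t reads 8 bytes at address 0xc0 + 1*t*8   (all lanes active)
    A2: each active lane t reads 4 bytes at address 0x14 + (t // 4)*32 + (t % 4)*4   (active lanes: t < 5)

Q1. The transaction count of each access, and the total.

A1: 4 transactions
A2: 1 transaction

Answer: 4,1; total 5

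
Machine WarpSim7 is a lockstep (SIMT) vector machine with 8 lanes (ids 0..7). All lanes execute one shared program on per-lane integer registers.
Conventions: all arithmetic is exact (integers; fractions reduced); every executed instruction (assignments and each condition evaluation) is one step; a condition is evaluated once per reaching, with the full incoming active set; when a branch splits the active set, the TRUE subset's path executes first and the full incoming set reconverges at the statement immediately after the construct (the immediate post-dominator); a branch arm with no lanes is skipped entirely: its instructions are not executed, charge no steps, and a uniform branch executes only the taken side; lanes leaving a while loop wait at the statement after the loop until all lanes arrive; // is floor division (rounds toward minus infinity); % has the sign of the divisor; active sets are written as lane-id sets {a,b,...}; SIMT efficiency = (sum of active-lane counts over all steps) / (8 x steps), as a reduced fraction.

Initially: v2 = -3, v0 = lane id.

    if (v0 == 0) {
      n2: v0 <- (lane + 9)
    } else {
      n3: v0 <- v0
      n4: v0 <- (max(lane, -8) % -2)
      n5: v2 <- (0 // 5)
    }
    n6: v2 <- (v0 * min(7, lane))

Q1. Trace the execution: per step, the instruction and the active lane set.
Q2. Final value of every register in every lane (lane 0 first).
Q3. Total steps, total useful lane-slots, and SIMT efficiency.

step 0: eval (v0 == 0)               {0,1,2,3,4,5,6,7}
step 1: v0 <- (lane + 9)             {0}
step 2: v0 <- v0                     {1,2,3,4,5,6,7}
step 3: v0 <- (max(lane, -8) % -2)   {1,2,3,4,5,6,7}
step 4: v2 <- (0 // 5)               {1,2,3,4,5,6,7}
step 5: v2 <- (v0 * min(7, lane))    {0,1,2,3,4,5,6,7}

Answer: 6 steps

v2: 0,-1,0,-3,0,-5,0,-7
v0: 9,-1,0,-1,0,-1,0,-1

steps = 6; useful = 38; efficiency = 38/48 = 19/24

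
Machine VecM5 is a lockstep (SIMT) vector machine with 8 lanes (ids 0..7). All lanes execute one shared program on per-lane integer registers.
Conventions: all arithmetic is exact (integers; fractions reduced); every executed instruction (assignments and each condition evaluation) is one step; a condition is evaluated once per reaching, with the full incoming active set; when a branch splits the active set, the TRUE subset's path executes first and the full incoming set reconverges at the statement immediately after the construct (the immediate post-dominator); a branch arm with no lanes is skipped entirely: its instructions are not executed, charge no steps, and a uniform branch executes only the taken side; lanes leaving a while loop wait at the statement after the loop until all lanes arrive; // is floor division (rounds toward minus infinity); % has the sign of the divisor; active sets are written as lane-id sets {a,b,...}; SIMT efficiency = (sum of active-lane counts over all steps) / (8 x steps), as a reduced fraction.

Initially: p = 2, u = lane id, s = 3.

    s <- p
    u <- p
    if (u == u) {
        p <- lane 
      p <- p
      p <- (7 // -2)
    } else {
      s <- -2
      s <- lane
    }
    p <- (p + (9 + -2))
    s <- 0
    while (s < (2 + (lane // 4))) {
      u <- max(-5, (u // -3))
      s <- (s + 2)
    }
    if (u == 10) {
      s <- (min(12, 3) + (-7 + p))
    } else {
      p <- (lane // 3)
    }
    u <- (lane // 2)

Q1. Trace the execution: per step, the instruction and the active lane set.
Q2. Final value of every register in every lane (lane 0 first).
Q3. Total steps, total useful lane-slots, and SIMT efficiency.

step 0: s <- p                       {0,1,2,3,4,5,6,7}
step 1: u <- p                       {0,1,2,3,4,5,6,7}
step 2: eval (u == u)                {0,1,2,3,4,5,6,7}
step 3: p <- lane                    {0,1,2,3,4,5,6,7}
step 4: p <- p                       {0,1,2,3,4,5,6,7}
step 5: p <- (7 // -2)               {0,1,2,3,4,5,6,7}
step 6: p <- (p + (9 + -2))          {0,1,2,3,4,5,6,7}
step 7: s <- 0                       {0,1,2,3,4,5,6,7}
step 8: eval (s < (2 + (lane // 4))) {0,1,2,3,4,5,6,7}
step 9: u <- max(-5, (u // -3))      {0,1,2,3,4,5,6,7}
step 10: s <- (s + 2)                 {0,1,2,3,4,5,6,7}
step 11: eval (s < (2 + (lane // 4))) {0,1,2,3,4,5,6,7}
step 12: u <- max(-5, (u // -3))      {4,5,6,7}
step 13: s <- (s + 2)                 {4,5,6,7}
step 14: eval (s < (2 + (lane // 4))) {4,5,6,7}
step 15: eval (u == 10)               {0,1,2,3,4,5,6,7}
step 16: p <- (lane // 3)             {0,1,2,3,4,5,6,7}
step 17: u <- (lane // 2)             {0,1,2,3,4,5,6,7}

Answer: 18 steps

p: 0,0,0,1,1,1,2,2
u: 0,0,1,1,2,2,3,3
s: 2,2,2,2,4,4,4,4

steps = 18; useful = 132; efficiency = 132/144 = 11/12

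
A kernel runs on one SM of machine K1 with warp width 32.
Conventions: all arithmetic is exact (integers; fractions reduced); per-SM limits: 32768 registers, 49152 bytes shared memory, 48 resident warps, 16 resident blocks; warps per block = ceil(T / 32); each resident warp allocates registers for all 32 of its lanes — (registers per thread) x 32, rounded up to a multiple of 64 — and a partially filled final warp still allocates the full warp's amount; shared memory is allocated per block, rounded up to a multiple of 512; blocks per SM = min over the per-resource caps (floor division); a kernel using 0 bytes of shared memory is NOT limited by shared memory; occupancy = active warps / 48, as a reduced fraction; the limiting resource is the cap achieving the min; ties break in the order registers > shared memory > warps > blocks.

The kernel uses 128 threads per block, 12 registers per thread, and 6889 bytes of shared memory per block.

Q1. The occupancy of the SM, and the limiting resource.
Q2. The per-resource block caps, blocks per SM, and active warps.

Answer: occupancy 1/2, limited by shared memory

registers: 21 blocks
shared memory: 6 blocks
warps: 12 blocks
blocks: 16 blocks

Answer: 6 blocks, 24 active warps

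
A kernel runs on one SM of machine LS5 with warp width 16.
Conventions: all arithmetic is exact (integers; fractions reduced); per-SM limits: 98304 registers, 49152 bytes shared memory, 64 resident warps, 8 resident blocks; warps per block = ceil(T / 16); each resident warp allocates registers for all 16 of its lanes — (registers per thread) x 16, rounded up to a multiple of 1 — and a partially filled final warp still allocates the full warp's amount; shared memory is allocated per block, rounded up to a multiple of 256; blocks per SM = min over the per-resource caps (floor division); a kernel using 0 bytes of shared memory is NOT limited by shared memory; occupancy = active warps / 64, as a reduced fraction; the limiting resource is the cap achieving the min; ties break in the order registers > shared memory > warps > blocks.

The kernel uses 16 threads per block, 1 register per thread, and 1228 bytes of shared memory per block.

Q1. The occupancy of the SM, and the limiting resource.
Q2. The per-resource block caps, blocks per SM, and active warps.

Answer: occupancy 1/8, limited by blocks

registers: 6144 blocks
shared memory: 38 blocks
warps: 64 blocks
blocks: 8 blocks

Answer: 8 blocks, 8 active warps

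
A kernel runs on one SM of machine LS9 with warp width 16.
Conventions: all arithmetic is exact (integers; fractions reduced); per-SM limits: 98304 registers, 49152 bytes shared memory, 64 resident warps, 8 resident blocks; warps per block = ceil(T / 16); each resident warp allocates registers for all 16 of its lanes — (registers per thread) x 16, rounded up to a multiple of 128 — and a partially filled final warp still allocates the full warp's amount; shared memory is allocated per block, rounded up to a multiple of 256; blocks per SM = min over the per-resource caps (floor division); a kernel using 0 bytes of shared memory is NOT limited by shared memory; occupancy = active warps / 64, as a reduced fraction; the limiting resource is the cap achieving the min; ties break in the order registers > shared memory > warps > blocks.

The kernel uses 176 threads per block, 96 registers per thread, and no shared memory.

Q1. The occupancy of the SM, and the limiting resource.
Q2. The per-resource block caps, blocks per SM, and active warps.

Answer: occupancy 55/64, limited by registers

registers: 5 blocks
shared memory: no limit (kernel uses none)
warps: 5 blocks
blocks: 8 blocks

Answer: 5 blocks, 55 active warps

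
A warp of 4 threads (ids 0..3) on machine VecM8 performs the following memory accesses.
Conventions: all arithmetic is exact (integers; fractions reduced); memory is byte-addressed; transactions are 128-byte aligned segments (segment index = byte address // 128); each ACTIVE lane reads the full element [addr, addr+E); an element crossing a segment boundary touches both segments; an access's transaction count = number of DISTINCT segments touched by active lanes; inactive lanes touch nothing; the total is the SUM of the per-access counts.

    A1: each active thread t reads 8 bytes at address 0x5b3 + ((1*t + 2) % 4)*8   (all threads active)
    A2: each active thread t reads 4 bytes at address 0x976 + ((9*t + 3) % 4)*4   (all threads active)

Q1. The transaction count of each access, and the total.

A1: 1 transaction
A2: 2 transactions

Answer: 1,2; total 3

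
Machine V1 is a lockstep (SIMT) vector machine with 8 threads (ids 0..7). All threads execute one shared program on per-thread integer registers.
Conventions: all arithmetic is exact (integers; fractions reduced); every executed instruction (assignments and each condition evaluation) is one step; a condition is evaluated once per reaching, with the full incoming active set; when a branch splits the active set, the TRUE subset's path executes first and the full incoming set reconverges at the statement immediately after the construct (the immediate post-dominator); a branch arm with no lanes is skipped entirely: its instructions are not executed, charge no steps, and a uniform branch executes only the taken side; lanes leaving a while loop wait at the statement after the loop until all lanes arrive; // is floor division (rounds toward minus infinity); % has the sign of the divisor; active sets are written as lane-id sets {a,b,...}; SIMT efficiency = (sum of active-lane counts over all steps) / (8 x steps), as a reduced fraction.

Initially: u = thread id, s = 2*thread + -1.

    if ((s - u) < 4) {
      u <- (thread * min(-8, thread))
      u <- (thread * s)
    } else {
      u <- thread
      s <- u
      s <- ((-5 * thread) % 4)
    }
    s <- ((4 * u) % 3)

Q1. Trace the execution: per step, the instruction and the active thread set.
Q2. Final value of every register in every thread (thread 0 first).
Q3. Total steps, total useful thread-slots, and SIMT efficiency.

step 0: eval ((s - u) < 4)           {0,1,2,3,4,5,6,7}
step 1: u <- (thread * min(-8, thread)) {0,1,2,3,4}
step 2: u <- (thread * s)            {0,1,2,3,4}
step 3: u <- thread                  {5,6,7}
step 4: s <- u                       {5,6,7}
step 5: s <- ((-5 * thread) % 4)     {5,6,7}
step 6: s <- ((4 * u) % 3)           {0,1,2,3,4,5,6,7}

Answer: 7 steps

u: 0,1,6,15,28,5,6,7
s: 0,1,0,0,1,2,0,1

steps = 7; useful = 35; efficiency = 35/56 = 5/8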